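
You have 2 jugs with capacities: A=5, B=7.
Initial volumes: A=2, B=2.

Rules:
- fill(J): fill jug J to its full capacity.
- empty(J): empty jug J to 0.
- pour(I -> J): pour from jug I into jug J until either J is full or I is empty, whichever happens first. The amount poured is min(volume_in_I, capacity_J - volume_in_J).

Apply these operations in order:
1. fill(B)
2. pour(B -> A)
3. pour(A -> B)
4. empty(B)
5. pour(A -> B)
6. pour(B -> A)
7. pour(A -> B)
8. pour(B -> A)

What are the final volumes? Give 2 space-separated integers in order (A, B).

Answer: 2 0

Derivation:
Step 1: fill(B) -> (A=2 B=7)
Step 2: pour(B -> A) -> (A=5 B=4)
Step 3: pour(A -> B) -> (A=2 B=7)
Step 4: empty(B) -> (A=2 B=0)
Step 5: pour(A -> B) -> (A=0 B=2)
Step 6: pour(B -> A) -> (A=2 B=0)
Step 7: pour(A -> B) -> (A=0 B=2)
Step 8: pour(B -> A) -> (A=2 B=0)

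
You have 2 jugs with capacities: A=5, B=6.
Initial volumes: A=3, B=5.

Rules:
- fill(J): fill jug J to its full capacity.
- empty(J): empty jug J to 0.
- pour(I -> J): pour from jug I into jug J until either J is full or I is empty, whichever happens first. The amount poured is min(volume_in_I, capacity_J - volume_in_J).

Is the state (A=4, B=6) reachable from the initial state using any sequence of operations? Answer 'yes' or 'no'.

Answer: yes

Derivation:
BFS from (A=3, B=5):
  1. fill(A) -> (A=5 B=5)
  2. pour(A -> B) -> (A=4 B=6)
Target reached → yes.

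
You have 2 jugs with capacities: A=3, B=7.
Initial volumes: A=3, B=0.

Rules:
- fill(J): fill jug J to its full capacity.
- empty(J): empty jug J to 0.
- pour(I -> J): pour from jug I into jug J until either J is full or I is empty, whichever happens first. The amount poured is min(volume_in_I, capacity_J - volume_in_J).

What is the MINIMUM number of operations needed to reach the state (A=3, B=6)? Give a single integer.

Answer: 4

Derivation:
BFS from (A=3, B=0). One shortest path:
  1. pour(A -> B) -> (A=0 B=3)
  2. fill(A) -> (A=3 B=3)
  3. pour(A -> B) -> (A=0 B=6)
  4. fill(A) -> (A=3 B=6)
Reached target in 4 moves.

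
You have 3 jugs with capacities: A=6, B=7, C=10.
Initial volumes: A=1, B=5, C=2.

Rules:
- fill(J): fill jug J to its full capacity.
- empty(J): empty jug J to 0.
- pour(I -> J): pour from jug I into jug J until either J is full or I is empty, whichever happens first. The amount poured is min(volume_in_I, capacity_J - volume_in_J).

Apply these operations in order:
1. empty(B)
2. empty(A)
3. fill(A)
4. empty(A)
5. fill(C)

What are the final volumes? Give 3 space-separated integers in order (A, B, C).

Answer: 0 0 10

Derivation:
Step 1: empty(B) -> (A=1 B=0 C=2)
Step 2: empty(A) -> (A=0 B=0 C=2)
Step 3: fill(A) -> (A=6 B=0 C=2)
Step 4: empty(A) -> (A=0 B=0 C=2)
Step 5: fill(C) -> (A=0 B=0 C=10)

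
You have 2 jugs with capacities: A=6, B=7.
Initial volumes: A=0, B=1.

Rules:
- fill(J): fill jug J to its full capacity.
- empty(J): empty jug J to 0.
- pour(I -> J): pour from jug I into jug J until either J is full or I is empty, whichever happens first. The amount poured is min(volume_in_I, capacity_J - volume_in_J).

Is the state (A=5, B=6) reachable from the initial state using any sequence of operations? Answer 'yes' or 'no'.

BFS explored all 26 reachable states.
Reachable set includes: (0,0), (0,1), (0,2), (0,3), (0,4), (0,5), (0,6), (0,7), (1,0), (1,7), (2,0), (2,7) ...
Target (A=5, B=6) not in reachable set → no.

Answer: no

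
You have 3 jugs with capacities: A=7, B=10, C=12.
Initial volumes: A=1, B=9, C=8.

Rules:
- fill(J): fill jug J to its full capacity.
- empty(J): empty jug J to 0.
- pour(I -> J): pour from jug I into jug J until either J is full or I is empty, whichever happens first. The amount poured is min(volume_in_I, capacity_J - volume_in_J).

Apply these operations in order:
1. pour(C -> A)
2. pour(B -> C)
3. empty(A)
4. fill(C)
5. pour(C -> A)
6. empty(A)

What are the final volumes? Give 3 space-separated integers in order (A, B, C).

Step 1: pour(C -> A) -> (A=7 B=9 C=2)
Step 2: pour(B -> C) -> (A=7 B=0 C=11)
Step 3: empty(A) -> (A=0 B=0 C=11)
Step 4: fill(C) -> (A=0 B=0 C=12)
Step 5: pour(C -> A) -> (A=7 B=0 C=5)
Step 6: empty(A) -> (A=0 B=0 C=5)

Answer: 0 0 5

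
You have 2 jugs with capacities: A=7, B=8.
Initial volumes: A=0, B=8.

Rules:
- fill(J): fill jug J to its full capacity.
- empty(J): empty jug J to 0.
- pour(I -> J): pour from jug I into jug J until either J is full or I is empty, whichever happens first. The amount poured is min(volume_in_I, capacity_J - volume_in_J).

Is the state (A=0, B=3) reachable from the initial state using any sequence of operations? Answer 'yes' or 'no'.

BFS from (A=0, B=8):
  1. pour(B -> A) -> (A=7 B=1)
  2. empty(A) -> (A=0 B=1)
  3. pour(B -> A) -> (A=1 B=0)
  4. fill(B) -> (A=1 B=8)
  5. pour(B -> A) -> (A=7 B=2)
  6. empty(A) -> (A=0 B=2)
  7. pour(B -> A) -> (A=2 B=0)
  8. fill(B) -> (A=2 B=8)
  9. pour(B -> A) -> (A=7 B=3)
  10. empty(A) -> (A=0 B=3)
Target reached → yes.

Answer: yes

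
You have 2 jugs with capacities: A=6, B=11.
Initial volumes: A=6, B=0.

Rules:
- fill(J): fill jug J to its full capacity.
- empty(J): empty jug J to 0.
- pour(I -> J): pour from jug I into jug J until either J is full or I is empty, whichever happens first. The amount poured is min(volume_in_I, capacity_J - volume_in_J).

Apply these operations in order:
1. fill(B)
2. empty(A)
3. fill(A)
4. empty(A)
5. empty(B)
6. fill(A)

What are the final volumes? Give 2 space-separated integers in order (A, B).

Step 1: fill(B) -> (A=6 B=11)
Step 2: empty(A) -> (A=0 B=11)
Step 3: fill(A) -> (A=6 B=11)
Step 4: empty(A) -> (A=0 B=11)
Step 5: empty(B) -> (A=0 B=0)
Step 6: fill(A) -> (A=6 B=0)

Answer: 6 0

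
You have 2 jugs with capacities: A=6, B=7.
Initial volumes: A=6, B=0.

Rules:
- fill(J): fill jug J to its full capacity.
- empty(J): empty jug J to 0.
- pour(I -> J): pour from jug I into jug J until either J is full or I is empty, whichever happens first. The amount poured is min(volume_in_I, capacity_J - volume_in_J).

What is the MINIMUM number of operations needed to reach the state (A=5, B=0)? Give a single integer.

Answer: 4

Derivation:
BFS from (A=6, B=0). One shortest path:
  1. pour(A -> B) -> (A=0 B=6)
  2. fill(A) -> (A=6 B=6)
  3. pour(A -> B) -> (A=5 B=7)
  4. empty(B) -> (A=5 B=0)
Reached target in 4 moves.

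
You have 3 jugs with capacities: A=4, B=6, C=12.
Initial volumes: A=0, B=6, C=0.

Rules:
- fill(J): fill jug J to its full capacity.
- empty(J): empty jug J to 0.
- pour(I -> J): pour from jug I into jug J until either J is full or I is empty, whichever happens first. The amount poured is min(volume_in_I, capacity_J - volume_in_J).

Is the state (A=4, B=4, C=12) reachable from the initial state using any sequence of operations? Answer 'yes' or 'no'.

BFS from (A=0, B=6, C=0):
  1. fill(A) -> (A=4 B=6 C=0)
  2. empty(B) -> (A=4 B=0 C=0)
  3. fill(C) -> (A=4 B=0 C=12)
  4. pour(A -> B) -> (A=0 B=4 C=12)
  5. fill(A) -> (A=4 B=4 C=12)
Target reached → yes.

Answer: yes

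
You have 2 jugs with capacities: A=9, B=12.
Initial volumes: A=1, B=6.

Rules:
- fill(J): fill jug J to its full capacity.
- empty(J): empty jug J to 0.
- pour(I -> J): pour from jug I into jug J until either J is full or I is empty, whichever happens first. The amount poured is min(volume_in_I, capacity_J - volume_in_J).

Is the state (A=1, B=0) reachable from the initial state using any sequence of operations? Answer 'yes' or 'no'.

BFS from (A=1, B=6):
  1. empty(B) -> (A=1 B=0)
Target reached → yes.

Answer: yes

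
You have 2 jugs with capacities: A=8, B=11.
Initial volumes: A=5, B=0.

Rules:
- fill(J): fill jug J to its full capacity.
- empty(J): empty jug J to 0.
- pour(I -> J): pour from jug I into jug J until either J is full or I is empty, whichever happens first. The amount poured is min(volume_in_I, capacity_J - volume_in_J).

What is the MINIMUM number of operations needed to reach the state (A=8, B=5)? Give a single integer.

Answer: 2

Derivation:
BFS from (A=5, B=0). One shortest path:
  1. pour(A -> B) -> (A=0 B=5)
  2. fill(A) -> (A=8 B=5)
Reached target in 2 moves.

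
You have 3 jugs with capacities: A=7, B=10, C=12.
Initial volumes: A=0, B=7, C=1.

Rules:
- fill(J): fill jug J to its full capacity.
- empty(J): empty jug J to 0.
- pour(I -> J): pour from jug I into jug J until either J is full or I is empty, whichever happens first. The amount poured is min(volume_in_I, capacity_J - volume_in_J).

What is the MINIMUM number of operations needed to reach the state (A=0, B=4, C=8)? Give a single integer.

Answer: 6

Derivation:
BFS from (A=0, B=7, C=1). One shortest path:
  1. fill(A) -> (A=7 B=7 C=1)
  2. pour(A -> B) -> (A=4 B=10 C=1)
  3. empty(B) -> (A=4 B=0 C=1)
  4. pour(A -> B) -> (A=0 B=4 C=1)
  5. fill(A) -> (A=7 B=4 C=1)
  6. pour(A -> C) -> (A=0 B=4 C=8)
Reached target in 6 moves.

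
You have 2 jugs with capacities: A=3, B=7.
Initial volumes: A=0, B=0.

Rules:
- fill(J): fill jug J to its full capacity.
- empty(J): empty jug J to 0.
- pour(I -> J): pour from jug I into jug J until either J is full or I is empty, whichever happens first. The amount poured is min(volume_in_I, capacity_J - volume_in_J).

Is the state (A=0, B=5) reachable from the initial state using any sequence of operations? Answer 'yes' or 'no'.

BFS from (A=0, B=0):
  1. fill(B) -> (A=0 B=7)
  2. pour(B -> A) -> (A=3 B=4)
  3. empty(A) -> (A=0 B=4)
  4. pour(B -> A) -> (A=3 B=1)
  5. empty(A) -> (A=0 B=1)
  6. pour(B -> A) -> (A=1 B=0)
  7. fill(B) -> (A=1 B=7)
  8. pour(B -> A) -> (A=3 B=5)
  9. empty(A) -> (A=0 B=5)
Target reached → yes.

Answer: yes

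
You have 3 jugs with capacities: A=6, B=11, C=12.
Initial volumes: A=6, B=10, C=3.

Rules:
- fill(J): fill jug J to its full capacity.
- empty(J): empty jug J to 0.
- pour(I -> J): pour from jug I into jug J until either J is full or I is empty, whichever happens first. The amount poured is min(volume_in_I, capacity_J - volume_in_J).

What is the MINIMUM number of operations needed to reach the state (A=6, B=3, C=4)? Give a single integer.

BFS from (A=6, B=10, C=3). One shortest path:
  1. empty(A) -> (A=0 B=10 C=3)
  2. pour(C -> A) -> (A=3 B=10 C=0)
  3. pour(B -> C) -> (A=3 B=0 C=10)
  4. pour(A -> B) -> (A=0 B=3 C=10)
  5. pour(C -> A) -> (A=6 B=3 C=4)
Reached target in 5 moves.

Answer: 5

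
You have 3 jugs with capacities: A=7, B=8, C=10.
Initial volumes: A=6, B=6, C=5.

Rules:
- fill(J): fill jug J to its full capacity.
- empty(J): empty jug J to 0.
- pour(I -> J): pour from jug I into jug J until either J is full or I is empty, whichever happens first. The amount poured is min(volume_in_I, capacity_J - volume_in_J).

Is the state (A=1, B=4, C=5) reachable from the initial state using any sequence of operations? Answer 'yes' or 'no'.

BFS explored all 415 reachable states.
Reachable set includes: (0,0,0), (0,0,1), (0,0,2), (0,0,3), (0,0,4), (0,0,5), (0,0,6), (0,0,7), (0,0,8), (0,0,9), (0,0,10), (0,1,0) ...
Target (A=1, B=4, C=5) not in reachable set → no.

Answer: no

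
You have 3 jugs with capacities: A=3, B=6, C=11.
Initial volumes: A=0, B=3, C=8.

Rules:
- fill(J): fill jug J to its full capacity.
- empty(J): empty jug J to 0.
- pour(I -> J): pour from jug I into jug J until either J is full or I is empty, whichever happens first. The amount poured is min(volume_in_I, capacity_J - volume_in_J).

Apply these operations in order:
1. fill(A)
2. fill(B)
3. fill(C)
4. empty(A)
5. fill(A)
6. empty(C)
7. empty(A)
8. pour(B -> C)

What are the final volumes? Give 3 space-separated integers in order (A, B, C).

Answer: 0 0 6

Derivation:
Step 1: fill(A) -> (A=3 B=3 C=8)
Step 2: fill(B) -> (A=3 B=6 C=8)
Step 3: fill(C) -> (A=3 B=6 C=11)
Step 4: empty(A) -> (A=0 B=6 C=11)
Step 5: fill(A) -> (A=3 B=6 C=11)
Step 6: empty(C) -> (A=3 B=6 C=0)
Step 7: empty(A) -> (A=0 B=6 C=0)
Step 8: pour(B -> C) -> (A=0 B=0 C=6)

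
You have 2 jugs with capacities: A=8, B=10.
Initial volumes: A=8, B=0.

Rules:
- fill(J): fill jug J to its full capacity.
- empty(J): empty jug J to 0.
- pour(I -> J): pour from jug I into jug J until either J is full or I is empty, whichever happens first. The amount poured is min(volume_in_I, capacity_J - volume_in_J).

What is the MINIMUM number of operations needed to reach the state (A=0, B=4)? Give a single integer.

Answer: 8

Derivation:
BFS from (A=8, B=0). One shortest path:
  1. empty(A) -> (A=0 B=0)
  2. fill(B) -> (A=0 B=10)
  3. pour(B -> A) -> (A=8 B=2)
  4. empty(A) -> (A=0 B=2)
  5. pour(B -> A) -> (A=2 B=0)
  6. fill(B) -> (A=2 B=10)
  7. pour(B -> A) -> (A=8 B=4)
  8. empty(A) -> (A=0 B=4)
Reached target in 8 moves.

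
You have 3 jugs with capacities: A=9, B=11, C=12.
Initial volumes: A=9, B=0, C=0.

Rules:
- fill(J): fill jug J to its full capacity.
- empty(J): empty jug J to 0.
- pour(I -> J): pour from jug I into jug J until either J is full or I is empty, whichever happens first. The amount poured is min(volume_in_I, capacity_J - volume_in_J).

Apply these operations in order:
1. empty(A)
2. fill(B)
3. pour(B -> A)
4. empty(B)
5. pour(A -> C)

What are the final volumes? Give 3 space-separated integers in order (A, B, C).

Step 1: empty(A) -> (A=0 B=0 C=0)
Step 2: fill(B) -> (A=0 B=11 C=0)
Step 3: pour(B -> A) -> (A=9 B=2 C=0)
Step 4: empty(B) -> (A=9 B=0 C=0)
Step 5: pour(A -> C) -> (A=0 B=0 C=9)

Answer: 0 0 9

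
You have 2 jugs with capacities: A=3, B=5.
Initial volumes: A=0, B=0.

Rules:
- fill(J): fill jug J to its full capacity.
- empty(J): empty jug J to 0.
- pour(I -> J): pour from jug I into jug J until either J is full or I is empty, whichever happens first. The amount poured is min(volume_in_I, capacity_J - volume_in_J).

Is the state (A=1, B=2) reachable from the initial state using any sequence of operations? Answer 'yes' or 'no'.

BFS explored all 16 reachable states.
Reachable set includes: (0,0), (0,1), (0,2), (0,3), (0,4), (0,5), (1,0), (1,5), (2,0), (2,5), (3,0), (3,1) ...
Target (A=1, B=2) not in reachable set → no.

Answer: no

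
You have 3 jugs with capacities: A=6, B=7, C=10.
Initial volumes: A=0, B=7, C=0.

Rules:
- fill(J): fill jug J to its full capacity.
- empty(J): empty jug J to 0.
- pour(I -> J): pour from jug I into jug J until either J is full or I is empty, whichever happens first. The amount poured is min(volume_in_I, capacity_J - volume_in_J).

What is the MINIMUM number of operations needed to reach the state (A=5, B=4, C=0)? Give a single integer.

BFS from (A=0, B=7, C=0). One shortest path:
  1. fill(A) -> (A=6 B=7 C=0)
  2. pour(B -> C) -> (A=6 B=0 C=7)
  3. pour(A -> B) -> (A=0 B=6 C=7)
  4. fill(A) -> (A=6 B=6 C=7)
  5. pour(A -> B) -> (A=5 B=7 C=7)
  6. pour(B -> C) -> (A=5 B=4 C=10)
  7. empty(C) -> (A=5 B=4 C=0)
Reached target in 7 moves.

Answer: 7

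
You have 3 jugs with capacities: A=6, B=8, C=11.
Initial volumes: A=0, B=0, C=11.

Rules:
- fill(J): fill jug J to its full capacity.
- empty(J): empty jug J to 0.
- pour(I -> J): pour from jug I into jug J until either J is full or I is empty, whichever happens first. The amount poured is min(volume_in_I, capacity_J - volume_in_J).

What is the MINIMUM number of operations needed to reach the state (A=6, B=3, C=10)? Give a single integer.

BFS from (A=0, B=0, C=11). One shortest path:
  1. pour(C -> A) -> (A=6 B=0 C=5)
  2. pour(A -> B) -> (A=0 B=6 C=5)
  3. pour(C -> A) -> (A=5 B=6 C=0)
  4. pour(B -> C) -> (A=5 B=0 C=6)
  5. fill(B) -> (A=5 B=8 C=6)
  6. pour(B -> C) -> (A=5 B=3 C=11)
  7. pour(C -> A) -> (A=6 B=3 C=10)
Reached target in 7 moves.

Answer: 7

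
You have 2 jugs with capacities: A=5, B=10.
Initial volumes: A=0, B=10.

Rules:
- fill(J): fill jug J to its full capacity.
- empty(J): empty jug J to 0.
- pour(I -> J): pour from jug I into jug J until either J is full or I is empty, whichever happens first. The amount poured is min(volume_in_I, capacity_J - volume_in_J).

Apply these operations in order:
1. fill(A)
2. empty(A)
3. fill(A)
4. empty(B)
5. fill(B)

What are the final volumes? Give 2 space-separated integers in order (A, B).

Step 1: fill(A) -> (A=5 B=10)
Step 2: empty(A) -> (A=0 B=10)
Step 3: fill(A) -> (A=5 B=10)
Step 4: empty(B) -> (A=5 B=0)
Step 5: fill(B) -> (A=5 B=10)

Answer: 5 10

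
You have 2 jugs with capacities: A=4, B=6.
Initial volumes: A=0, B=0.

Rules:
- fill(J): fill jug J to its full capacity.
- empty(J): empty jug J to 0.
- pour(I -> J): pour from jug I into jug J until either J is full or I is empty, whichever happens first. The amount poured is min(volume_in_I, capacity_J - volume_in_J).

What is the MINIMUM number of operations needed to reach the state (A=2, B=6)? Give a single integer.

BFS from (A=0, B=0). One shortest path:
  1. fill(A) -> (A=4 B=0)
  2. pour(A -> B) -> (A=0 B=4)
  3. fill(A) -> (A=4 B=4)
  4. pour(A -> B) -> (A=2 B=6)
Reached target in 4 moves.

Answer: 4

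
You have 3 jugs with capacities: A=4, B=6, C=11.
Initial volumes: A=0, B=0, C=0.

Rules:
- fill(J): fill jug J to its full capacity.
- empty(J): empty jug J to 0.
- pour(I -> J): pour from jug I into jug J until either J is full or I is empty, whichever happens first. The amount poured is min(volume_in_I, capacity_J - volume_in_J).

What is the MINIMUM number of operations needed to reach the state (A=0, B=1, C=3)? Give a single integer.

BFS from (A=0, B=0, C=0). One shortest path:
  1. fill(B) -> (A=0 B=6 C=0)
  2. pour(B -> C) -> (A=0 B=0 C=6)
  3. fill(B) -> (A=0 B=6 C=6)
  4. pour(B -> C) -> (A=0 B=1 C=11)
  5. pour(C -> A) -> (A=4 B=1 C=7)
  6. empty(A) -> (A=0 B=1 C=7)
  7. pour(C -> A) -> (A=4 B=1 C=3)
  8. empty(A) -> (A=0 B=1 C=3)
Reached target in 8 moves.

Answer: 8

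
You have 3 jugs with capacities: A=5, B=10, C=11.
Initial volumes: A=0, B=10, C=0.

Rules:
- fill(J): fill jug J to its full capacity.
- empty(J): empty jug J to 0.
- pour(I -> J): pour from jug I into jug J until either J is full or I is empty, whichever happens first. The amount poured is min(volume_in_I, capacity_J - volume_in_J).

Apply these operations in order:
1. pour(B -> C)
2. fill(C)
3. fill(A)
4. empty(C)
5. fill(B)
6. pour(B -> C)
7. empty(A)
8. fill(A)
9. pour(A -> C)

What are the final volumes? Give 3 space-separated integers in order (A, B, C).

Step 1: pour(B -> C) -> (A=0 B=0 C=10)
Step 2: fill(C) -> (A=0 B=0 C=11)
Step 3: fill(A) -> (A=5 B=0 C=11)
Step 4: empty(C) -> (A=5 B=0 C=0)
Step 5: fill(B) -> (A=5 B=10 C=0)
Step 6: pour(B -> C) -> (A=5 B=0 C=10)
Step 7: empty(A) -> (A=0 B=0 C=10)
Step 8: fill(A) -> (A=5 B=0 C=10)
Step 9: pour(A -> C) -> (A=4 B=0 C=11)

Answer: 4 0 11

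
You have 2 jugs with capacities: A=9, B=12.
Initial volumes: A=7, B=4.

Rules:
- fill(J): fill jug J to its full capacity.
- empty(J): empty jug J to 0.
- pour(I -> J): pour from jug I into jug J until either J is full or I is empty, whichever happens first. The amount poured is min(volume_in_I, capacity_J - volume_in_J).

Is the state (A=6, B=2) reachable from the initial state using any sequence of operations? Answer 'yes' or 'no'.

BFS explored all 43 reachable states.
Reachable set includes: (0,0), (0,1), (0,2), (0,3), (0,4), (0,5), (0,6), (0,7), (0,8), (0,9), (0,10), (0,11) ...
Target (A=6, B=2) not in reachable set → no.

Answer: no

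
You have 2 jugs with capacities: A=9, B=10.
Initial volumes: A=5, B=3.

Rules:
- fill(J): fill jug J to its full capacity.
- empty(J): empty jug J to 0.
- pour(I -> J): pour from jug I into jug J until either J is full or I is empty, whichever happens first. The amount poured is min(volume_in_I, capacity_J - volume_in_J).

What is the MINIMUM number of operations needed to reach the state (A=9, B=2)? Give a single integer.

Answer: 5

Derivation:
BFS from (A=5, B=3). One shortest path:
  1. fill(A) -> (A=9 B=3)
  2. pour(A -> B) -> (A=2 B=10)
  3. empty(B) -> (A=2 B=0)
  4. pour(A -> B) -> (A=0 B=2)
  5. fill(A) -> (A=9 B=2)
Reached target in 5 moves.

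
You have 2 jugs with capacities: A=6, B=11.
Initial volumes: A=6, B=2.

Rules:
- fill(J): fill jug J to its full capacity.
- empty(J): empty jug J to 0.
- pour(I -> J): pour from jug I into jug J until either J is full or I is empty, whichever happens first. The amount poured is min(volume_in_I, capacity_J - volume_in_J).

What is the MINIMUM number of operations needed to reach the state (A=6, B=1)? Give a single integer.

BFS from (A=6, B=2). One shortest path:
  1. empty(A) -> (A=0 B=2)
  2. pour(B -> A) -> (A=2 B=0)
  3. fill(B) -> (A=2 B=11)
  4. pour(B -> A) -> (A=6 B=7)
  5. empty(A) -> (A=0 B=7)
  6. pour(B -> A) -> (A=6 B=1)
Reached target in 6 moves.

Answer: 6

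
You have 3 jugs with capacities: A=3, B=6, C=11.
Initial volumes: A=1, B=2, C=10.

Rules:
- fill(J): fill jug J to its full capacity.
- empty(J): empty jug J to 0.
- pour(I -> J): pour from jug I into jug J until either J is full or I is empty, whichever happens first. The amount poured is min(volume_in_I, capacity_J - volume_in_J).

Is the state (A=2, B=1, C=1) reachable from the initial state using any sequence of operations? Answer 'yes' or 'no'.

BFS explored all 237 reachable states.
Reachable set includes: (0,0,0), (0,0,1), (0,0,2), (0,0,3), (0,0,4), (0,0,5), (0,0,6), (0,0,7), (0,0,8), (0,0,9), (0,0,10), (0,0,11) ...
Target (A=2, B=1, C=1) not in reachable set → no.

Answer: no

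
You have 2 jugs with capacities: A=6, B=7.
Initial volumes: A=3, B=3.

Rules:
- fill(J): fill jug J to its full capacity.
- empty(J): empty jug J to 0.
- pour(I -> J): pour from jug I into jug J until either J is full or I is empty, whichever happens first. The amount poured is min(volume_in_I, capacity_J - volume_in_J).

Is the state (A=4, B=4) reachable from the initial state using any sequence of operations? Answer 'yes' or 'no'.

BFS explored all 27 reachable states.
Reachable set includes: (0,0), (0,1), (0,2), (0,3), (0,4), (0,5), (0,6), (0,7), (1,0), (1,7), (2,0), (2,7) ...
Target (A=4, B=4) not in reachable set → no.

Answer: no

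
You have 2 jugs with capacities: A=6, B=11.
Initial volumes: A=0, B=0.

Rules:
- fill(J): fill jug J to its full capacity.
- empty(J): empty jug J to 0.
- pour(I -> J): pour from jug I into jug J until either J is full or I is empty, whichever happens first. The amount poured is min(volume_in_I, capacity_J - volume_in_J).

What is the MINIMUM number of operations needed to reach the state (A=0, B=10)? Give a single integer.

Answer: 7

Derivation:
BFS from (A=0, B=0). One shortest path:
  1. fill(B) -> (A=0 B=11)
  2. pour(B -> A) -> (A=6 B=5)
  3. empty(A) -> (A=0 B=5)
  4. pour(B -> A) -> (A=5 B=0)
  5. fill(B) -> (A=5 B=11)
  6. pour(B -> A) -> (A=6 B=10)
  7. empty(A) -> (A=0 B=10)
Reached target in 7 moves.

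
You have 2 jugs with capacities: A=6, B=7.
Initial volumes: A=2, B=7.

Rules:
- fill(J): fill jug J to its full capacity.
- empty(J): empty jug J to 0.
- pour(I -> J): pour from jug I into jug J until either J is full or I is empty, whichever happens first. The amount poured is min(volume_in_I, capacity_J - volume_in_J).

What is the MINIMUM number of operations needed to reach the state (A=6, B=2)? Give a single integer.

Answer: 3

Derivation:
BFS from (A=2, B=7). One shortest path:
  1. empty(B) -> (A=2 B=0)
  2. pour(A -> B) -> (A=0 B=2)
  3. fill(A) -> (A=6 B=2)
Reached target in 3 moves.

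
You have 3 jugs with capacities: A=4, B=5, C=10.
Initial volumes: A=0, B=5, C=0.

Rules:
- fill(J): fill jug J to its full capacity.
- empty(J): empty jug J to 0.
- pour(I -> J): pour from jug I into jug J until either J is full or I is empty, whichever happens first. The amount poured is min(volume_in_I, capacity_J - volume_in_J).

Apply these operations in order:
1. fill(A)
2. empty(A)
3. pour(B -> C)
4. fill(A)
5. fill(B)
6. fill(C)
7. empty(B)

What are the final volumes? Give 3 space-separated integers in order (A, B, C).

Step 1: fill(A) -> (A=4 B=5 C=0)
Step 2: empty(A) -> (A=0 B=5 C=0)
Step 3: pour(B -> C) -> (A=0 B=0 C=5)
Step 4: fill(A) -> (A=4 B=0 C=5)
Step 5: fill(B) -> (A=4 B=5 C=5)
Step 6: fill(C) -> (A=4 B=5 C=10)
Step 7: empty(B) -> (A=4 B=0 C=10)

Answer: 4 0 10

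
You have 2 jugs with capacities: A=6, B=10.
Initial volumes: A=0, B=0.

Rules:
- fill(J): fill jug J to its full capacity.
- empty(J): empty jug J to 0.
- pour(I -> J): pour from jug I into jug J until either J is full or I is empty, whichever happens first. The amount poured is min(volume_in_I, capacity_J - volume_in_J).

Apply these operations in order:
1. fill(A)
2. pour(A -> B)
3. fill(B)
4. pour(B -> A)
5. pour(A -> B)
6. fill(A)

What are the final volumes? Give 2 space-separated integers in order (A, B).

Answer: 6 10

Derivation:
Step 1: fill(A) -> (A=6 B=0)
Step 2: pour(A -> B) -> (A=0 B=6)
Step 3: fill(B) -> (A=0 B=10)
Step 4: pour(B -> A) -> (A=6 B=4)
Step 5: pour(A -> B) -> (A=0 B=10)
Step 6: fill(A) -> (A=6 B=10)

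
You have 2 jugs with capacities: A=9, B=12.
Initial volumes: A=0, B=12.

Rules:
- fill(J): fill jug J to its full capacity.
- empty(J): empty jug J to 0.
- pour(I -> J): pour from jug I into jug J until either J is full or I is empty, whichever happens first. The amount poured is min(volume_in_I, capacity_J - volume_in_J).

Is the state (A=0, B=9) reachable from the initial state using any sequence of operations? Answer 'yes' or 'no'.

BFS from (A=0, B=12):
  1. fill(A) -> (A=9 B=12)
  2. empty(B) -> (A=9 B=0)
  3. pour(A -> B) -> (A=0 B=9)
Target reached → yes.

Answer: yes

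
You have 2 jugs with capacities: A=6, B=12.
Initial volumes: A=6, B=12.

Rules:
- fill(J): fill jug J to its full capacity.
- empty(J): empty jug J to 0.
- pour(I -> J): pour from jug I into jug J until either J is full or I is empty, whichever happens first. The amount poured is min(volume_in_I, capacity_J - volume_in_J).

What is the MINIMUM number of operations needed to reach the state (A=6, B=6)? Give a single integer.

BFS from (A=6, B=12). One shortest path:
  1. empty(A) -> (A=0 B=12)
  2. pour(B -> A) -> (A=6 B=6)
Reached target in 2 moves.

Answer: 2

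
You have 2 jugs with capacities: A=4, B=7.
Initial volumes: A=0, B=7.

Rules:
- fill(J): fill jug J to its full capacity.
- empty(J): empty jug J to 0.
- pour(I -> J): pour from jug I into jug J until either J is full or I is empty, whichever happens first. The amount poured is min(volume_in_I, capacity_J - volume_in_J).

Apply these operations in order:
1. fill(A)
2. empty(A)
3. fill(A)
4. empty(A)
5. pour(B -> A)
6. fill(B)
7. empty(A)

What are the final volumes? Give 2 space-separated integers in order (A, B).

Step 1: fill(A) -> (A=4 B=7)
Step 2: empty(A) -> (A=0 B=7)
Step 3: fill(A) -> (A=4 B=7)
Step 4: empty(A) -> (A=0 B=7)
Step 5: pour(B -> A) -> (A=4 B=3)
Step 6: fill(B) -> (A=4 B=7)
Step 7: empty(A) -> (A=0 B=7)

Answer: 0 7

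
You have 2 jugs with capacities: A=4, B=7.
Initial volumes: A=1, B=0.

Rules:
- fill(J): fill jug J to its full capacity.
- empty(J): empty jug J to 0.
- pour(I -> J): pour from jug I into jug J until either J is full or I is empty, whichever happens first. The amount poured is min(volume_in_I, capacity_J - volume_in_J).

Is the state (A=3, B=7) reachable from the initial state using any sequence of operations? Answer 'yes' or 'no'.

BFS from (A=1, B=0):
  1. empty(A) -> (A=0 B=0)
  2. fill(B) -> (A=0 B=7)
  3. pour(B -> A) -> (A=4 B=3)
  4. empty(A) -> (A=0 B=3)
  5. pour(B -> A) -> (A=3 B=0)
  6. fill(B) -> (A=3 B=7)
Target reached → yes.

Answer: yes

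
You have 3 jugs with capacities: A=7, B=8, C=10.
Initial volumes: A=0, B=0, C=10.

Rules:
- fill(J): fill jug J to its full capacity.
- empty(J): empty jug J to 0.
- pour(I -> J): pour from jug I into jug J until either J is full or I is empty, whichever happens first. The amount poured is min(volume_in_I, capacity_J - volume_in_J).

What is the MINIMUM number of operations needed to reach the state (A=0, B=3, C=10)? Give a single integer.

BFS from (A=0, B=0, C=10). One shortest path:
  1. pour(C -> A) -> (A=7 B=0 C=3)
  2. empty(A) -> (A=0 B=0 C=3)
  3. pour(C -> B) -> (A=0 B=3 C=0)
  4. fill(C) -> (A=0 B=3 C=10)
Reached target in 4 moves.

Answer: 4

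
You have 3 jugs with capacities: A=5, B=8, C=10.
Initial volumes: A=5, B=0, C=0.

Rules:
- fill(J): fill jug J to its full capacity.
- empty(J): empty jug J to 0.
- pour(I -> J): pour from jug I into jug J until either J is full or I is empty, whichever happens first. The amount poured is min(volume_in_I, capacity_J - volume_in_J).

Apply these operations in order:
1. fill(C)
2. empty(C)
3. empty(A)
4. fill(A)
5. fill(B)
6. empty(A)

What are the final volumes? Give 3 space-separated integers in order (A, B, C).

Answer: 0 8 0

Derivation:
Step 1: fill(C) -> (A=5 B=0 C=10)
Step 2: empty(C) -> (A=5 B=0 C=0)
Step 3: empty(A) -> (A=0 B=0 C=0)
Step 4: fill(A) -> (A=5 B=0 C=0)
Step 5: fill(B) -> (A=5 B=8 C=0)
Step 6: empty(A) -> (A=0 B=8 C=0)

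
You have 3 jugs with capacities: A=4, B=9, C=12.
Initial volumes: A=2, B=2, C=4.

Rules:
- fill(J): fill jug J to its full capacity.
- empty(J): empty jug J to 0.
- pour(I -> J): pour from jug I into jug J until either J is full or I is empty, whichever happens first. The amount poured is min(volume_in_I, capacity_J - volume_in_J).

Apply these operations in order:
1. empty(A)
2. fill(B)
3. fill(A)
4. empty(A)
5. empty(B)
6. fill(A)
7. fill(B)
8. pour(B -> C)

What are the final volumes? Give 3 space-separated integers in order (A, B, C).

Answer: 4 1 12

Derivation:
Step 1: empty(A) -> (A=0 B=2 C=4)
Step 2: fill(B) -> (A=0 B=9 C=4)
Step 3: fill(A) -> (A=4 B=9 C=4)
Step 4: empty(A) -> (A=0 B=9 C=4)
Step 5: empty(B) -> (A=0 B=0 C=4)
Step 6: fill(A) -> (A=4 B=0 C=4)
Step 7: fill(B) -> (A=4 B=9 C=4)
Step 8: pour(B -> C) -> (A=4 B=1 C=12)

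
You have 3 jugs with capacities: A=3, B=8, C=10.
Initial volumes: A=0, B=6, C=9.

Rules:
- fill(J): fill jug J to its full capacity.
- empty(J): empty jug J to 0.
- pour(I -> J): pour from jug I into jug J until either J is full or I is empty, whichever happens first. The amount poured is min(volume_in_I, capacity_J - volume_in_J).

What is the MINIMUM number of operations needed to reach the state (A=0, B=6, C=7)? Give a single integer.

Answer: 3

Derivation:
BFS from (A=0, B=6, C=9). One shortest path:
  1. fill(C) -> (A=0 B=6 C=10)
  2. pour(C -> A) -> (A=3 B=6 C=7)
  3. empty(A) -> (A=0 B=6 C=7)
Reached target in 3 moves.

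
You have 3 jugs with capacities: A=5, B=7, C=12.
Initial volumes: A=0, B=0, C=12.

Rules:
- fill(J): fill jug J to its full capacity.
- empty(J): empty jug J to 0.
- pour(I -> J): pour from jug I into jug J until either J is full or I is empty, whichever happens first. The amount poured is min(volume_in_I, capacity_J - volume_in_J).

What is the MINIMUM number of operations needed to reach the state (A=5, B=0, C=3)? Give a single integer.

BFS from (A=0, B=0, C=12). One shortest path:
  1. fill(A) -> (A=5 B=0 C=12)
  2. pour(A -> B) -> (A=0 B=5 C=12)
  3. fill(A) -> (A=5 B=5 C=12)
  4. pour(C -> B) -> (A=5 B=7 C=10)
  5. empty(B) -> (A=5 B=0 C=10)
  6. pour(C -> B) -> (A=5 B=7 C=3)
  7. empty(B) -> (A=5 B=0 C=3)
Reached target in 7 moves.

Answer: 7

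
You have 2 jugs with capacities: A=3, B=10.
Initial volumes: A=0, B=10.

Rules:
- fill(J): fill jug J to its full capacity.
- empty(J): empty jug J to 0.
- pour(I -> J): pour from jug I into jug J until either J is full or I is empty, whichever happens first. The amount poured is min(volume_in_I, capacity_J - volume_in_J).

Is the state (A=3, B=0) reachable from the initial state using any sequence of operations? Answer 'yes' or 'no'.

BFS from (A=0, B=10):
  1. fill(A) -> (A=3 B=10)
  2. empty(B) -> (A=3 B=0)
Target reached → yes.

Answer: yes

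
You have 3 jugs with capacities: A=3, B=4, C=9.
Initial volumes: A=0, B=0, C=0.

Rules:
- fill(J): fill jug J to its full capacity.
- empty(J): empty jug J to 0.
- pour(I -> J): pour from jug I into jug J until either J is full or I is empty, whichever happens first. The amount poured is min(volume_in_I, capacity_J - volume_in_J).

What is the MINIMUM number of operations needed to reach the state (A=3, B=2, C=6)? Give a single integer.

BFS from (A=0, B=0, C=0). One shortest path:
  1. fill(A) -> (A=3 B=0 C=0)
  2. fill(B) -> (A=3 B=4 C=0)
  3. pour(A -> C) -> (A=0 B=4 C=3)
  4. pour(B -> C) -> (A=0 B=0 C=7)
  5. fill(B) -> (A=0 B=4 C=7)
  6. pour(B -> C) -> (A=0 B=2 C=9)
  7. pour(C -> A) -> (A=3 B=2 C=6)
Reached target in 7 moves.

Answer: 7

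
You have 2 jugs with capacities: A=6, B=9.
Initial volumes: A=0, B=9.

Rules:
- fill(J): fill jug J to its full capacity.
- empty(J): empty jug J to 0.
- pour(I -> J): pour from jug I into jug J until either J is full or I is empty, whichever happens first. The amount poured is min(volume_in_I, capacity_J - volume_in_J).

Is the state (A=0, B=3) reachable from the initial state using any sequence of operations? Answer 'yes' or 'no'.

Answer: yes

Derivation:
BFS from (A=0, B=9):
  1. pour(B -> A) -> (A=6 B=3)
  2. empty(A) -> (A=0 B=3)
Target reached → yes.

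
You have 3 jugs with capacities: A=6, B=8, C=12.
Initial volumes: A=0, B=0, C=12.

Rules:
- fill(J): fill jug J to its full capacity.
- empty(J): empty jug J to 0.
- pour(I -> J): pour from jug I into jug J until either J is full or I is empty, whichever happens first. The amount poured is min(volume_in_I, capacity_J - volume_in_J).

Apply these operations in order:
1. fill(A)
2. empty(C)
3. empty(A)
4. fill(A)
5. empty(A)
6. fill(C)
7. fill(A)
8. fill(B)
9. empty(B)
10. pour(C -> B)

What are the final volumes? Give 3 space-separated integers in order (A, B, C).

Answer: 6 8 4

Derivation:
Step 1: fill(A) -> (A=6 B=0 C=12)
Step 2: empty(C) -> (A=6 B=0 C=0)
Step 3: empty(A) -> (A=0 B=0 C=0)
Step 4: fill(A) -> (A=6 B=0 C=0)
Step 5: empty(A) -> (A=0 B=0 C=0)
Step 6: fill(C) -> (A=0 B=0 C=12)
Step 7: fill(A) -> (A=6 B=0 C=12)
Step 8: fill(B) -> (A=6 B=8 C=12)
Step 9: empty(B) -> (A=6 B=0 C=12)
Step 10: pour(C -> B) -> (A=6 B=8 C=4)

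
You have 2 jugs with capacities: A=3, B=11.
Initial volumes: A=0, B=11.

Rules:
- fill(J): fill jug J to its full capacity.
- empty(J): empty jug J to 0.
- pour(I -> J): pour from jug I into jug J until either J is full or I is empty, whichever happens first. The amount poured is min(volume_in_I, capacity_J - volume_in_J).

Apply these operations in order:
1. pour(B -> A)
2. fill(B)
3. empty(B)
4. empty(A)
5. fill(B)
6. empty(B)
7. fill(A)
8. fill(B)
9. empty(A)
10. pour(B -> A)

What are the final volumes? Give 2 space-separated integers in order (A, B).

Answer: 3 8

Derivation:
Step 1: pour(B -> A) -> (A=3 B=8)
Step 2: fill(B) -> (A=3 B=11)
Step 3: empty(B) -> (A=3 B=0)
Step 4: empty(A) -> (A=0 B=0)
Step 5: fill(B) -> (A=0 B=11)
Step 6: empty(B) -> (A=0 B=0)
Step 7: fill(A) -> (A=3 B=0)
Step 8: fill(B) -> (A=3 B=11)
Step 9: empty(A) -> (A=0 B=11)
Step 10: pour(B -> A) -> (A=3 B=8)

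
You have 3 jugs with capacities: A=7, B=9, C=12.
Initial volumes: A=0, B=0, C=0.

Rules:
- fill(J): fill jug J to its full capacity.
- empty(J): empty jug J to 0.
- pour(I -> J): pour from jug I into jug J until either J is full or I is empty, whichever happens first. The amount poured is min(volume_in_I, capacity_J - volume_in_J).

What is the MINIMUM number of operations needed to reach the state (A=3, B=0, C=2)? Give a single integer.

Answer: 6

Derivation:
BFS from (A=0, B=0, C=0). One shortest path:
  1. fill(C) -> (A=0 B=0 C=12)
  2. pour(C -> B) -> (A=0 B=9 C=3)
  3. pour(B -> A) -> (A=7 B=2 C=3)
  4. empty(A) -> (A=0 B=2 C=3)
  5. pour(C -> A) -> (A=3 B=2 C=0)
  6. pour(B -> C) -> (A=3 B=0 C=2)
Reached target in 6 moves.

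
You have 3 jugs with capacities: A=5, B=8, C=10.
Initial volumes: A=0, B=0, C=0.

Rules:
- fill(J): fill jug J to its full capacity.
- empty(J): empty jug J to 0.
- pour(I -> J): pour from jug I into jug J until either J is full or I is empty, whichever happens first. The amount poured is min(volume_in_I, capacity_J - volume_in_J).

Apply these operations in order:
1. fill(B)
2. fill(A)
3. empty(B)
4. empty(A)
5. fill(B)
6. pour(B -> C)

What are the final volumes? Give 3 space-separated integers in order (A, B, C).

Step 1: fill(B) -> (A=0 B=8 C=0)
Step 2: fill(A) -> (A=5 B=8 C=0)
Step 3: empty(B) -> (A=5 B=0 C=0)
Step 4: empty(A) -> (A=0 B=0 C=0)
Step 5: fill(B) -> (A=0 B=8 C=0)
Step 6: pour(B -> C) -> (A=0 B=0 C=8)

Answer: 0 0 8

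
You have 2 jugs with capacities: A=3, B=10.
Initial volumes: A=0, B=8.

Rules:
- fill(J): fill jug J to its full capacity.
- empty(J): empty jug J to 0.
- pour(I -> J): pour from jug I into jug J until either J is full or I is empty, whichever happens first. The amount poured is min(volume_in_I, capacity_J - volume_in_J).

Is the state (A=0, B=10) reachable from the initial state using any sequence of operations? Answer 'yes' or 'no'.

Answer: yes

Derivation:
BFS from (A=0, B=8):
  1. fill(B) -> (A=0 B=10)
Target reached → yes.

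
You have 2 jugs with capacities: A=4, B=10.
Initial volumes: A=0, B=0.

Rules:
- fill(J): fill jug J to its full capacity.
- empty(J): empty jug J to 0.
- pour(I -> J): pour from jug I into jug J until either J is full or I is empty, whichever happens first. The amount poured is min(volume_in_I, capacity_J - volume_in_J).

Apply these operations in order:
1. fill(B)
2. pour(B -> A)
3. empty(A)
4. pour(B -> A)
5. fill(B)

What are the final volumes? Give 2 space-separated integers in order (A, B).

Answer: 4 10

Derivation:
Step 1: fill(B) -> (A=0 B=10)
Step 2: pour(B -> A) -> (A=4 B=6)
Step 3: empty(A) -> (A=0 B=6)
Step 4: pour(B -> A) -> (A=4 B=2)
Step 5: fill(B) -> (A=4 B=10)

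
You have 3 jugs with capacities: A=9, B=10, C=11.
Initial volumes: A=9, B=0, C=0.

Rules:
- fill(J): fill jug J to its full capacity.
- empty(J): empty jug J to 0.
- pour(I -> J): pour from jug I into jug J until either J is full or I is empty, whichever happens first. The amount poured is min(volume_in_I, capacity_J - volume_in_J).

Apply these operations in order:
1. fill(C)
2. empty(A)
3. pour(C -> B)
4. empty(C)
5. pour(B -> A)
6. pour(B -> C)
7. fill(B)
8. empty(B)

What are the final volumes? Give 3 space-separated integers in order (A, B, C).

Answer: 9 0 1

Derivation:
Step 1: fill(C) -> (A=9 B=0 C=11)
Step 2: empty(A) -> (A=0 B=0 C=11)
Step 3: pour(C -> B) -> (A=0 B=10 C=1)
Step 4: empty(C) -> (A=0 B=10 C=0)
Step 5: pour(B -> A) -> (A=9 B=1 C=0)
Step 6: pour(B -> C) -> (A=9 B=0 C=1)
Step 7: fill(B) -> (A=9 B=10 C=1)
Step 8: empty(B) -> (A=9 B=0 C=1)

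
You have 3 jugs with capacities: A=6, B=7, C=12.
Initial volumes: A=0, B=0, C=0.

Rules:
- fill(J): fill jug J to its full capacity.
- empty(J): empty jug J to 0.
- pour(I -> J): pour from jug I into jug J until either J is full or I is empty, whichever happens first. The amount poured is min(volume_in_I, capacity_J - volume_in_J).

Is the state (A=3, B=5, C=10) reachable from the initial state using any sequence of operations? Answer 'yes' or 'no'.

BFS explored all 398 reachable states.
Reachable set includes: (0,0,0), (0,0,1), (0,0,2), (0,0,3), (0,0,4), (0,0,5), (0,0,6), (0,0,7), (0,0,8), (0,0,9), (0,0,10), (0,0,11) ...
Target (A=3, B=5, C=10) not in reachable set → no.

Answer: no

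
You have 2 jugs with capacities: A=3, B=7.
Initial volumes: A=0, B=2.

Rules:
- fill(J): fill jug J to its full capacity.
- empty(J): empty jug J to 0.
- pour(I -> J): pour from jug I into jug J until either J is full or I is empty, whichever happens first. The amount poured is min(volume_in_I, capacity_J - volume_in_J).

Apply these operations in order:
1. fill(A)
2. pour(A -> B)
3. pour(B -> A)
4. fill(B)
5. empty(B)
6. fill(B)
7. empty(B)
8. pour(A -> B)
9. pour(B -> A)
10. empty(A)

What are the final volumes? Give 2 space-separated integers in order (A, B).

Answer: 0 0

Derivation:
Step 1: fill(A) -> (A=3 B=2)
Step 2: pour(A -> B) -> (A=0 B=5)
Step 3: pour(B -> A) -> (A=3 B=2)
Step 4: fill(B) -> (A=3 B=7)
Step 5: empty(B) -> (A=3 B=0)
Step 6: fill(B) -> (A=3 B=7)
Step 7: empty(B) -> (A=3 B=0)
Step 8: pour(A -> B) -> (A=0 B=3)
Step 9: pour(B -> A) -> (A=3 B=0)
Step 10: empty(A) -> (A=0 B=0)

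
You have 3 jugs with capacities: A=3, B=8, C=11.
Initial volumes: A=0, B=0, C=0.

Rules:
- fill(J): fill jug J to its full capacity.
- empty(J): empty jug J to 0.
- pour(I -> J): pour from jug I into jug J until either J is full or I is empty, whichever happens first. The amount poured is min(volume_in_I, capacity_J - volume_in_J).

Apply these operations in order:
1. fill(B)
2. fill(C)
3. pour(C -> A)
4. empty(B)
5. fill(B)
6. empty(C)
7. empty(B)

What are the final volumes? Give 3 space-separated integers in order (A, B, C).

Answer: 3 0 0

Derivation:
Step 1: fill(B) -> (A=0 B=8 C=0)
Step 2: fill(C) -> (A=0 B=8 C=11)
Step 3: pour(C -> A) -> (A=3 B=8 C=8)
Step 4: empty(B) -> (A=3 B=0 C=8)
Step 5: fill(B) -> (A=3 B=8 C=8)
Step 6: empty(C) -> (A=3 B=8 C=0)
Step 7: empty(B) -> (A=3 B=0 C=0)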